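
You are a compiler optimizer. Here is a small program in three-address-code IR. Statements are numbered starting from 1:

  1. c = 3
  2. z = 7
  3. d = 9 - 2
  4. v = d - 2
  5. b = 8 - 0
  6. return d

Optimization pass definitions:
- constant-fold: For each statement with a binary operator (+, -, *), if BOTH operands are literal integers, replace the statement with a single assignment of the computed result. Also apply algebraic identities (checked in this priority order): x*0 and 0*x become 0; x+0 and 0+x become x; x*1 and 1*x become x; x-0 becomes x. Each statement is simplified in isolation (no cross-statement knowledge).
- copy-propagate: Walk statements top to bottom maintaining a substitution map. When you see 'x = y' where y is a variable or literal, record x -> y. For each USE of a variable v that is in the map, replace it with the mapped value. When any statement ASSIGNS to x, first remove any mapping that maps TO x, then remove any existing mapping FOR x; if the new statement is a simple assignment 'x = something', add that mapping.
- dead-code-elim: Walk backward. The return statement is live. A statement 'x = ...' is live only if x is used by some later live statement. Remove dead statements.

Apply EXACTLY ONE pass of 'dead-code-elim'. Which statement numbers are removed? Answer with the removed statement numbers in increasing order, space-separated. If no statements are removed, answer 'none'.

Answer: 1 2 4 5

Derivation:
Backward liveness scan:
Stmt 1 'c = 3': DEAD (c not in live set [])
Stmt 2 'z = 7': DEAD (z not in live set [])
Stmt 3 'd = 9 - 2': KEEP (d is live); live-in = []
Stmt 4 'v = d - 2': DEAD (v not in live set ['d'])
Stmt 5 'b = 8 - 0': DEAD (b not in live set ['d'])
Stmt 6 'return d': KEEP (return); live-in = ['d']
Removed statement numbers: [1, 2, 4, 5]
Surviving IR:
  d = 9 - 2
  return d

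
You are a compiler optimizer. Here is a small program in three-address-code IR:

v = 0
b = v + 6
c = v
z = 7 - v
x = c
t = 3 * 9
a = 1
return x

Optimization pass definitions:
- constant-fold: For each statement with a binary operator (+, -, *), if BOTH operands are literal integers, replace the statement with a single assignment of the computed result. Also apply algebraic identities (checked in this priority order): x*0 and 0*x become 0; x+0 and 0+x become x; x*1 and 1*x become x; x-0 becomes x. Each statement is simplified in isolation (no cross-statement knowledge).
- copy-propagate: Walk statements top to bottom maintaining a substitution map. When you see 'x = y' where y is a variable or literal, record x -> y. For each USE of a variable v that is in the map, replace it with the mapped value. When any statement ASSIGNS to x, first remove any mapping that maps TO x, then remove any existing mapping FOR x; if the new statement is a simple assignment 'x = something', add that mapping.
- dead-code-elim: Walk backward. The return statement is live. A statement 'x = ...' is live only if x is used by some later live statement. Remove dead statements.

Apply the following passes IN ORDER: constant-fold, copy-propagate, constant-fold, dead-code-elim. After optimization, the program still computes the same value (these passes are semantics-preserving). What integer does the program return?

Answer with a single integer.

Answer: 0

Derivation:
Initial IR:
  v = 0
  b = v + 6
  c = v
  z = 7 - v
  x = c
  t = 3 * 9
  a = 1
  return x
After constant-fold (8 stmts):
  v = 0
  b = v + 6
  c = v
  z = 7 - v
  x = c
  t = 27
  a = 1
  return x
After copy-propagate (8 stmts):
  v = 0
  b = 0 + 6
  c = 0
  z = 7 - 0
  x = 0
  t = 27
  a = 1
  return 0
After constant-fold (8 stmts):
  v = 0
  b = 6
  c = 0
  z = 7
  x = 0
  t = 27
  a = 1
  return 0
After dead-code-elim (1 stmts):
  return 0
Evaluate:
  v = 0  =>  v = 0
  b = v + 6  =>  b = 6
  c = v  =>  c = 0
  z = 7 - v  =>  z = 7
  x = c  =>  x = 0
  t = 3 * 9  =>  t = 27
  a = 1  =>  a = 1
  return x = 0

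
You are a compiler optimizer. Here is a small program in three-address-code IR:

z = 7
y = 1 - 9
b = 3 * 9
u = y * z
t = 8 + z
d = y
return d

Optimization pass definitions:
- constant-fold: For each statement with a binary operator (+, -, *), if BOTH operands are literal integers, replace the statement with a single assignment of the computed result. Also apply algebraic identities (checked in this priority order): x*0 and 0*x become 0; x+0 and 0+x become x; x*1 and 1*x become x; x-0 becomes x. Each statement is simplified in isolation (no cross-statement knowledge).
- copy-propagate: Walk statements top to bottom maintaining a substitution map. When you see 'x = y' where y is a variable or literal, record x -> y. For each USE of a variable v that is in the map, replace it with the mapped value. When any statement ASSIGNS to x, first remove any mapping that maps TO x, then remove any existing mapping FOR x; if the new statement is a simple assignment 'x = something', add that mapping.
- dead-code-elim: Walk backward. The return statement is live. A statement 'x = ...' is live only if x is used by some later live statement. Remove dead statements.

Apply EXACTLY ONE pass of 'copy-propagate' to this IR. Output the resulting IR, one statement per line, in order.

Answer: z = 7
y = 1 - 9
b = 3 * 9
u = y * 7
t = 8 + 7
d = y
return y

Derivation:
Applying copy-propagate statement-by-statement:
  [1] z = 7  (unchanged)
  [2] y = 1 - 9  (unchanged)
  [3] b = 3 * 9  (unchanged)
  [4] u = y * z  -> u = y * 7
  [5] t = 8 + z  -> t = 8 + 7
  [6] d = y  (unchanged)
  [7] return d  -> return y
Result (7 stmts):
  z = 7
  y = 1 - 9
  b = 3 * 9
  u = y * 7
  t = 8 + 7
  d = y
  return y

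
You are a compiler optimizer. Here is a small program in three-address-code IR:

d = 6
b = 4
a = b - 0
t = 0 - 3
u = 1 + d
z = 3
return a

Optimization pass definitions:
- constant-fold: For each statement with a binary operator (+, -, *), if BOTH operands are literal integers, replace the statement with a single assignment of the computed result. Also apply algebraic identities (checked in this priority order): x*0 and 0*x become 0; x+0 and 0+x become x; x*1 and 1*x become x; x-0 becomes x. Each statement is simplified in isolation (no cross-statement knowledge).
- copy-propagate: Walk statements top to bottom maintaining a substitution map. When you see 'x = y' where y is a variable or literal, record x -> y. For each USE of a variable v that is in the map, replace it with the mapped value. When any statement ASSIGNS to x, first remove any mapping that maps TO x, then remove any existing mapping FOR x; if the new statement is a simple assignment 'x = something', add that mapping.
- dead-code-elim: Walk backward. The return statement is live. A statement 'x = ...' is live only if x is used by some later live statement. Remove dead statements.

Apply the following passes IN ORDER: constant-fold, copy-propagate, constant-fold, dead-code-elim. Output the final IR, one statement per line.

Initial IR:
  d = 6
  b = 4
  a = b - 0
  t = 0 - 3
  u = 1 + d
  z = 3
  return a
After constant-fold (7 stmts):
  d = 6
  b = 4
  a = b
  t = -3
  u = 1 + d
  z = 3
  return a
After copy-propagate (7 stmts):
  d = 6
  b = 4
  a = 4
  t = -3
  u = 1 + 6
  z = 3
  return 4
After constant-fold (7 stmts):
  d = 6
  b = 4
  a = 4
  t = -3
  u = 7
  z = 3
  return 4
After dead-code-elim (1 stmts):
  return 4

Answer: return 4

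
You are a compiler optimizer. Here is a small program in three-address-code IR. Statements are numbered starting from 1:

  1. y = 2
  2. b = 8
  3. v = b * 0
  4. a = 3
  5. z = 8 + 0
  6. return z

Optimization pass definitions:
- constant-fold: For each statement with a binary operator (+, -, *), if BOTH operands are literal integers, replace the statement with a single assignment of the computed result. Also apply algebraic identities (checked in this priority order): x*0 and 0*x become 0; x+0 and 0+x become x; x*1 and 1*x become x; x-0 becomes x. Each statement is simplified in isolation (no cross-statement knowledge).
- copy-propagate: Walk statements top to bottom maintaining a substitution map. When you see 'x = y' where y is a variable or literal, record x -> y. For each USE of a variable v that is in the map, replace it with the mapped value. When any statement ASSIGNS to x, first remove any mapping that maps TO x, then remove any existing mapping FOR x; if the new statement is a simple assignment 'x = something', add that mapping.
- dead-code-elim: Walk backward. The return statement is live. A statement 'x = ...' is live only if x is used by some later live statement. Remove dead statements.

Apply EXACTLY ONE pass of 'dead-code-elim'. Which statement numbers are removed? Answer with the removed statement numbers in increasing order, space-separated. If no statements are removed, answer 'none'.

Answer: 1 2 3 4

Derivation:
Backward liveness scan:
Stmt 1 'y = 2': DEAD (y not in live set [])
Stmt 2 'b = 8': DEAD (b not in live set [])
Stmt 3 'v = b * 0': DEAD (v not in live set [])
Stmt 4 'a = 3': DEAD (a not in live set [])
Stmt 5 'z = 8 + 0': KEEP (z is live); live-in = []
Stmt 6 'return z': KEEP (return); live-in = ['z']
Removed statement numbers: [1, 2, 3, 4]
Surviving IR:
  z = 8 + 0
  return z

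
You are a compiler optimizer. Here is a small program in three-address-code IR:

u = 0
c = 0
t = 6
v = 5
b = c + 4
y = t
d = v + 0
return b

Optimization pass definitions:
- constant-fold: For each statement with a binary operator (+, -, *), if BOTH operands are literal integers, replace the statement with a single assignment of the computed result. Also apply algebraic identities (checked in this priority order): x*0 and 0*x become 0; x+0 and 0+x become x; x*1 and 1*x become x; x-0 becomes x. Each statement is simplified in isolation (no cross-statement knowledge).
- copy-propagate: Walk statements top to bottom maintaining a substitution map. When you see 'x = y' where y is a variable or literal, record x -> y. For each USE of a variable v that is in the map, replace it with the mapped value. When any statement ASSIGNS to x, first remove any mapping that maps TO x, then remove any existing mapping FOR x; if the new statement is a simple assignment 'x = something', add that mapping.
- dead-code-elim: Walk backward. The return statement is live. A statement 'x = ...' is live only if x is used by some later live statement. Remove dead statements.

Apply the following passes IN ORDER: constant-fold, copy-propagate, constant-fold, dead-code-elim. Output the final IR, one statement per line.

Initial IR:
  u = 0
  c = 0
  t = 6
  v = 5
  b = c + 4
  y = t
  d = v + 0
  return b
After constant-fold (8 stmts):
  u = 0
  c = 0
  t = 6
  v = 5
  b = c + 4
  y = t
  d = v
  return b
After copy-propagate (8 stmts):
  u = 0
  c = 0
  t = 6
  v = 5
  b = 0 + 4
  y = 6
  d = 5
  return b
After constant-fold (8 stmts):
  u = 0
  c = 0
  t = 6
  v = 5
  b = 4
  y = 6
  d = 5
  return b
After dead-code-elim (2 stmts):
  b = 4
  return b

Answer: b = 4
return b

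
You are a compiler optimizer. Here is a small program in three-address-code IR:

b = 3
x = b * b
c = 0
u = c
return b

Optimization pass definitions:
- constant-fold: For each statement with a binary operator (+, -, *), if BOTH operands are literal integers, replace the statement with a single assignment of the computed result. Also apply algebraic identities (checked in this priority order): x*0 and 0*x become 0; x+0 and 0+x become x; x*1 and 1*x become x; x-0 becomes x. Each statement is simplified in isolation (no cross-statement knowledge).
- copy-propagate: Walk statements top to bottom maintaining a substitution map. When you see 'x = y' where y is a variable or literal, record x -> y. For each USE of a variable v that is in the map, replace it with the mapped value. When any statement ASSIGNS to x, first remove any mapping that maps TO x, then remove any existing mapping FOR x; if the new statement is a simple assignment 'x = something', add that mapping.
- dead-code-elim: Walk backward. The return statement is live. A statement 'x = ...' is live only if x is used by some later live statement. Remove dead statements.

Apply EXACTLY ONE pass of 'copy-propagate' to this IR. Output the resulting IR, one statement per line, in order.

Applying copy-propagate statement-by-statement:
  [1] b = 3  (unchanged)
  [2] x = b * b  -> x = 3 * 3
  [3] c = 0  (unchanged)
  [4] u = c  -> u = 0
  [5] return b  -> return 3
Result (5 stmts):
  b = 3
  x = 3 * 3
  c = 0
  u = 0
  return 3

Answer: b = 3
x = 3 * 3
c = 0
u = 0
return 3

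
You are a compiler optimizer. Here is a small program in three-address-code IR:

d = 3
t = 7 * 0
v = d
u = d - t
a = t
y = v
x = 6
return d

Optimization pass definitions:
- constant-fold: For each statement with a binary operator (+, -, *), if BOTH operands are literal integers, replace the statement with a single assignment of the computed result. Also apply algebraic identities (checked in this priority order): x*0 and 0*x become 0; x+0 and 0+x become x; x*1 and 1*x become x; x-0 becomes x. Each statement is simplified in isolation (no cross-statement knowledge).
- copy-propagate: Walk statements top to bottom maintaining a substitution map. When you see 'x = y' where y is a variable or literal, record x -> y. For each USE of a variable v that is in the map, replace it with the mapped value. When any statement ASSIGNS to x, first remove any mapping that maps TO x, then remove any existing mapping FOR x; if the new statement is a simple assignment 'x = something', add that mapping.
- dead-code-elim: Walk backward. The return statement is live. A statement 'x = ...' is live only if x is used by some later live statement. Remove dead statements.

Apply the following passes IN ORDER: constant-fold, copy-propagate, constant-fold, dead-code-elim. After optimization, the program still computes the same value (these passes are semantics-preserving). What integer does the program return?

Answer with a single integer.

Answer: 3

Derivation:
Initial IR:
  d = 3
  t = 7 * 0
  v = d
  u = d - t
  a = t
  y = v
  x = 6
  return d
After constant-fold (8 stmts):
  d = 3
  t = 0
  v = d
  u = d - t
  a = t
  y = v
  x = 6
  return d
After copy-propagate (8 stmts):
  d = 3
  t = 0
  v = 3
  u = 3 - 0
  a = 0
  y = 3
  x = 6
  return 3
After constant-fold (8 stmts):
  d = 3
  t = 0
  v = 3
  u = 3
  a = 0
  y = 3
  x = 6
  return 3
After dead-code-elim (1 stmts):
  return 3
Evaluate:
  d = 3  =>  d = 3
  t = 7 * 0  =>  t = 0
  v = d  =>  v = 3
  u = d - t  =>  u = 3
  a = t  =>  a = 0
  y = v  =>  y = 3
  x = 6  =>  x = 6
  return d = 3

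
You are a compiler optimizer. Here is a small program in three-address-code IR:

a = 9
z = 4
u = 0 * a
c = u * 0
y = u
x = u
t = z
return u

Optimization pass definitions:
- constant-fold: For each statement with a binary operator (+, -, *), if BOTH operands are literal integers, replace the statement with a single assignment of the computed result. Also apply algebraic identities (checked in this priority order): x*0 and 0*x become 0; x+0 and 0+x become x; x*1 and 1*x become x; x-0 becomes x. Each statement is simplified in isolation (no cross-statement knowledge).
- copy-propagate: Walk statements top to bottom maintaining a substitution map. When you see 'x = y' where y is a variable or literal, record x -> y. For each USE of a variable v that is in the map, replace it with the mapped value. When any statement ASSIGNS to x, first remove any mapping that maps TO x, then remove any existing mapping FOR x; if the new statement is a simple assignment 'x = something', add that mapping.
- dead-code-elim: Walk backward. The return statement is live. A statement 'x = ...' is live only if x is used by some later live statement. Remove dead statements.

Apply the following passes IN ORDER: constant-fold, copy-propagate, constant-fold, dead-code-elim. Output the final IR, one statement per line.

Answer: return 0

Derivation:
Initial IR:
  a = 9
  z = 4
  u = 0 * a
  c = u * 0
  y = u
  x = u
  t = z
  return u
After constant-fold (8 stmts):
  a = 9
  z = 4
  u = 0
  c = 0
  y = u
  x = u
  t = z
  return u
After copy-propagate (8 stmts):
  a = 9
  z = 4
  u = 0
  c = 0
  y = 0
  x = 0
  t = 4
  return 0
After constant-fold (8 stmts):
  a = 9
  z = 4
  u = 0
  c = 0
  y = 0
  x = 0
  t = 4
  return 0
After dead-code-elim (1 stmts):
  return 0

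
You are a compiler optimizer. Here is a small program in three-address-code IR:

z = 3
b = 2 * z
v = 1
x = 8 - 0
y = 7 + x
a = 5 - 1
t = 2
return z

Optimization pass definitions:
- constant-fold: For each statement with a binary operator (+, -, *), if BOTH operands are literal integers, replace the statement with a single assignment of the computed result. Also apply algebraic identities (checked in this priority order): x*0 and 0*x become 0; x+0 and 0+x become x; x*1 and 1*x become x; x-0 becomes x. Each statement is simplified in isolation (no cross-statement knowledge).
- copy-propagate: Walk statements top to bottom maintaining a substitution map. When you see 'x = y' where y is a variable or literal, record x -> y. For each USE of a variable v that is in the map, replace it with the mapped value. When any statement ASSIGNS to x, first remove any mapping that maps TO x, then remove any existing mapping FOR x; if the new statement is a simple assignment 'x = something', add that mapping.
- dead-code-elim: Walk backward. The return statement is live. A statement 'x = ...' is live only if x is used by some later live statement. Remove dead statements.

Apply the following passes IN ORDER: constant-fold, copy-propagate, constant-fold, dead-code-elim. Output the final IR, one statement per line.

Initial IR:
  z = 3
  b = 2 * z
  v = 1
  x = 8 - 0
  y = 7 + x
  a = 5 - 1
  t = 2
  return z
After constant-fold (8 stmts):
  z = 3
  b = 2 * z
  v = 1
  x = 8
  y = 7 + x
  a = 4
  t = 2
  return z
After copy-propagate (8 stmts):
  z = 3
  b = 2 * 3
  v = 1
  x = 8
  y = 7 + 8
  a = 4
  t = 2
  return 3
After constant-fold (8 stmts):
  z = 3
  b = 6
  v = 1
  x = 8
  y = 15
  a = 4
  t = 2
  return 3
After dead-code-elim (1 stmts):
  return 3

Answer: return 3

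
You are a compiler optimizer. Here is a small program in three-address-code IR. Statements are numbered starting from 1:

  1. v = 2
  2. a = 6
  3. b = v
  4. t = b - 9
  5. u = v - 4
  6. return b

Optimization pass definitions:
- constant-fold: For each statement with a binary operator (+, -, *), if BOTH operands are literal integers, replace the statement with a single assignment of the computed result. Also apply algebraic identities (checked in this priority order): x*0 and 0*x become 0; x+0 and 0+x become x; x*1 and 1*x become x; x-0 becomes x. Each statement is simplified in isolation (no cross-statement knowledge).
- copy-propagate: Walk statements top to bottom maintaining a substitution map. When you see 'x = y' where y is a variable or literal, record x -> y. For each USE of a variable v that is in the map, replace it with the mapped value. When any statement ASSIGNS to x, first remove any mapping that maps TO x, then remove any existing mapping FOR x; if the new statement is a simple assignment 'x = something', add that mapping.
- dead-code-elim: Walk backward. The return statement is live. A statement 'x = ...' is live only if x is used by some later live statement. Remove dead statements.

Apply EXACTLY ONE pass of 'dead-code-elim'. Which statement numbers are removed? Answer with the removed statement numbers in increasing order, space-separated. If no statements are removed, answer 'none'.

Backward liveness scan:
Stmt 1 'v = 2': KEEP (v is live); live-in = []
Stmt 2 'a = 6': DEAD (a not in live set ['v'])
Stmt 3 'b = v': KEEP (b is live); live-in = ['v']
Stmt 4 't = b - 9': DEAD (t not in live set ['b'])
Stmt 5 'u = v - 4': DEAD (u not in live set ['b'])
Stmt 6 'return b': KEEP (return); live-in = ['b']
Removed statement numbers: [2, 4, 5]
Surviving IR:
  v = 2
  b = v
  return b

Answer: 2 4 5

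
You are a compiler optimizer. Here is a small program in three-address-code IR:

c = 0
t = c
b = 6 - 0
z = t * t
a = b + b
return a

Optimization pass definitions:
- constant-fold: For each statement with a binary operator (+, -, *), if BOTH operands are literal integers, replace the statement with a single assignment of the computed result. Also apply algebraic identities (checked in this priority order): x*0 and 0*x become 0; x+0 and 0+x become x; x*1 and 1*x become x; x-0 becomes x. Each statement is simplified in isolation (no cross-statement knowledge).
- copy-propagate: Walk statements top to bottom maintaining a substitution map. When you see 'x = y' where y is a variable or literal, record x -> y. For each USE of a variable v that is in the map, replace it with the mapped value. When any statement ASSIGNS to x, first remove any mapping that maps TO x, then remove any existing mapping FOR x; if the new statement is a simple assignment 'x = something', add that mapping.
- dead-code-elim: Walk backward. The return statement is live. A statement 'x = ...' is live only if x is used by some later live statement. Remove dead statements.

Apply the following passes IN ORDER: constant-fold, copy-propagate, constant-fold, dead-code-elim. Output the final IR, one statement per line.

Initial IR:
  c = 0
  t = c
  b = 6 - 0
  z = t * t
  a = b + b
  return a
After constant-fold (6 stmts):
  c = 0
  t = c
  b = 6
  z = t * t
  a = b + b
  return a
After copy-propagate (6 stmts):
  c = 0
  t = 0
  b = 6
  z = 0 * 0
  a = 6 + 6
  return a
After constant-fold (6 stmts):
  c = 0
  t = 0
  b = 6
  z = 0
  a = 12
  return a
After dead-code-elim (2 stmts):
  a = 12
  return a

Answer: a = 12
return a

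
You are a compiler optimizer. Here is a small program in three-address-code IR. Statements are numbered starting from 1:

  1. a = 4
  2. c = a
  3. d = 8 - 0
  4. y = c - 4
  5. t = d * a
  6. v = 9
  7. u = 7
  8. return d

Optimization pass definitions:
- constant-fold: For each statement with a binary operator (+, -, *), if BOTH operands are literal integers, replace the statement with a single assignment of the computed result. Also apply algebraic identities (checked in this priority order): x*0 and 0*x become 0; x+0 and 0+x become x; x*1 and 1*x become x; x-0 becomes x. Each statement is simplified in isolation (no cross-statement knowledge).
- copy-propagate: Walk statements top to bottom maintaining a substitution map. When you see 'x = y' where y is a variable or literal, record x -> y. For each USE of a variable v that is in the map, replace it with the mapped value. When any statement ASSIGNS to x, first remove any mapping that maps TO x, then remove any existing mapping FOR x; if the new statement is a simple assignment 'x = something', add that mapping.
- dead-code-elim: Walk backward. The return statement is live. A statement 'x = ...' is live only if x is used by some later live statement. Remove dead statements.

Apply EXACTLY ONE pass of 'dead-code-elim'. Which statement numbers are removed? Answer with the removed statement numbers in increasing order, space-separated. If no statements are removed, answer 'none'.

Backward liveness scan:
Stmt 1 'a = 4': DEAD (a not in live set [])
Stmt 2 'c = a': DEAD (c not in live set [])
Stmt 3 'd = 8 - 0': KEEP (d is live); live-in = []
Stmt 4 'y = c - 4': DEAD (y not in live set ['d'])
Stmt 5 't = d * a': DEAD (t not in live set ['d'])
Stmt 6 'v = 9': DEAD (v not in live set ['d'])
Stmt 7 'u = 7': DEAD (u not in live set ['d'])
Stmt 8 'return d': KEEP (return); live-in = ['d']
Removed statement numbers: [1, 2, 4, 5, 6, 7]
Surviving IR:
  d = 8 - 0
  return d

Answer: 1 2 4 5 6 7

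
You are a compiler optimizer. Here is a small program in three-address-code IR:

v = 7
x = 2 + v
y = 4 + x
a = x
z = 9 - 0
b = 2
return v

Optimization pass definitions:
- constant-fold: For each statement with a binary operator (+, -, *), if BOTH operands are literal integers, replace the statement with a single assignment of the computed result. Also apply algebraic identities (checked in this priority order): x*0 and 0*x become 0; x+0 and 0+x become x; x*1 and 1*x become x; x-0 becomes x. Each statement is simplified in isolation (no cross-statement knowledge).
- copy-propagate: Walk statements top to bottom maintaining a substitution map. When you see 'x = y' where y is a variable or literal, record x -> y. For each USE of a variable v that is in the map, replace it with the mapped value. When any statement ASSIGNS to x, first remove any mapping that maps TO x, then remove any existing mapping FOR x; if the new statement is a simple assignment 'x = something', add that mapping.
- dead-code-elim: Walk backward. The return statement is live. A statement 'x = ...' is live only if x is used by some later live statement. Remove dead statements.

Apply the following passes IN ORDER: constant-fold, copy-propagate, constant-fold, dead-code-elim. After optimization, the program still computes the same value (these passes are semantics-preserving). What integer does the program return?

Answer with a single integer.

Initial IR:
  v = 7
  x = 2 + v
  y = 4 + x
  a = x
  z = 9 - 0
  b = 2
  return v
After constant-fold (7 stmts):
  v = 7
  x = 2 + v
  y = 4 + x
  a = x
  z = 9
  b = 2
  return v
After copy-propagate (7 stmts):
  v = 7
  x = 2 + 7
  y = 4 + x
  a = x
  z = 9
  b = 2
  return 7
After constant-fold (7 stmts):
  v = 7
  x = 9
  y = 4 + x
  a = x
  z = 9
  b = 2
  return 7
After dead-code-elim (1 stmts):
  return 7
Evaluate:
  v = 7  =>  v = 7
  x = 2 + v  =>  x = 9
  y = 4 + x  =>  y = 13
  a = x  =>  a = 9
  z = 9 - 0  =>  z = 9
  b = 2  =>  b = 2
  return v = 7

Answer: 7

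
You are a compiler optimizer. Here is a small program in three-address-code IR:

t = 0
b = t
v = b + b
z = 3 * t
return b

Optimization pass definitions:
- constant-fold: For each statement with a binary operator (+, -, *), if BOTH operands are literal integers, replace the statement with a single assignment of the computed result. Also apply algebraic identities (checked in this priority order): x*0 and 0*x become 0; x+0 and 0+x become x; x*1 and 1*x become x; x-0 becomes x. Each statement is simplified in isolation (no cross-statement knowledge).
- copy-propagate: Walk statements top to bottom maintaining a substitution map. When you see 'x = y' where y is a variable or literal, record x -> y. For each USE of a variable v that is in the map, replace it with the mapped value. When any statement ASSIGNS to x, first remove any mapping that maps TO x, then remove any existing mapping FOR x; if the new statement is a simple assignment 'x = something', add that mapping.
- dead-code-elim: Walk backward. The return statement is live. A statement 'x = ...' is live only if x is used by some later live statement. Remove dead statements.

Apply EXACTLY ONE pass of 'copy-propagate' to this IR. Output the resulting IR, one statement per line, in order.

Applying copy-propagate statement-by-statement:
  [1] t = 0  (unchanged)
  [2] b = t  -> b = 0
  [3] v = b + b  -> v = 0 + 0
  [4] z = 3 * t  -> z = 3 * 0
  [5] return b  -> return 0
Result (5 stmts):
  t = 0
  b = 0
  v = 0 + 0
  z = 3 * 0
  return 0

Answer: t = 0
b = 0
v = 0 + 0
z = 3 * 0
return 0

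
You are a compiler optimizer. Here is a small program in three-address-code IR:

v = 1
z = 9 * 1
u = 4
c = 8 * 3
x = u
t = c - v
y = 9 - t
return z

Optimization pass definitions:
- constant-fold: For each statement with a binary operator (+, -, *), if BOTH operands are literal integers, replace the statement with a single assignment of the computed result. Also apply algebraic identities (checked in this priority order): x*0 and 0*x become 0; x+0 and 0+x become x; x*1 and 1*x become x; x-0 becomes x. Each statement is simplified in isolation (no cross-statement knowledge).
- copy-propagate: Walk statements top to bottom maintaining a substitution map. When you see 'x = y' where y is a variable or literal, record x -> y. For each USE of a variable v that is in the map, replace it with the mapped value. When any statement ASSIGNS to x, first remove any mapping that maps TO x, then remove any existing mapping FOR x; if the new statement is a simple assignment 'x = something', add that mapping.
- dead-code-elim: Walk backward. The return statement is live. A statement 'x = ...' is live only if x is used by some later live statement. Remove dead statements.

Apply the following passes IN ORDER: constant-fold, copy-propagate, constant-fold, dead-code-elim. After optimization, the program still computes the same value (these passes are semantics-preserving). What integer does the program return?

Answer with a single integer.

Answer: 9

Derivation:
Initial IR:
  v = 1
  z = 9 * 1
  u = 4
  c = 8 * 3
  x = u
  t = c - v
  y = 9 - t
  return z
After constant-fold (8 stmts):
  v = 1
  z = 9
  u = 4
  c = 24
  x = u
  t = c - v
  y = 9 - t
  return z
After copy-propagate (8 stmts):
  v = 1
  z = 9
  u = 4
  c = 24
  x = 4
  t = 24 - 1
  y = 9 - t
  return 9
After constant-fold (8 stmts):
  v = 1
  z = 9
  u = 4
  c = 24
  x = 4
  t = 23
  y = 9 - t
  return 9
After dead-code-elim (1 stmts):
  return 9
Evaluate:
  v = 1  =>  v = 1
  z = 9 * 1  =>  z = 9
  u = 4  =>  u = 4
  c = 8 * 3  =>  c = 24
  x = u  =>  x = 4
  t = c - v  =>  t = 23
  y = 9 - t  =>  y = -14
  return z = 9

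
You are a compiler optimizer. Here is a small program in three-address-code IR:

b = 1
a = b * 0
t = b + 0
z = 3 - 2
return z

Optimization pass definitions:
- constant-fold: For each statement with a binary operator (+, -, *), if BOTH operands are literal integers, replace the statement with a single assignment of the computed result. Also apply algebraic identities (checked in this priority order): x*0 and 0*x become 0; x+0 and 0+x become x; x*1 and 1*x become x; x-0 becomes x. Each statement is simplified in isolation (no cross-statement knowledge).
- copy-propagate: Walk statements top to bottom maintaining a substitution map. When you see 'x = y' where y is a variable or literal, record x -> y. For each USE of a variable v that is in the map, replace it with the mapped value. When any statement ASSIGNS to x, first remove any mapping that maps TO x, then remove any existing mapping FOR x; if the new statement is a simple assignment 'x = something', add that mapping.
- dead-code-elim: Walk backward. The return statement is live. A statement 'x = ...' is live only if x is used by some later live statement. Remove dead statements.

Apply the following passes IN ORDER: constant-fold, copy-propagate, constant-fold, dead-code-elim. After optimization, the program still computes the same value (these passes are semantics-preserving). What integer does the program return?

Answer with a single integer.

Initial IR:
  b = 1
  a = b * 0
  t = b + 0
  z = 3 - 2
  return z
After constant-fold (5 stmts):
  b = 1
  a = 0
  t = b
  z = 1
  return z
After copy-propagate (5 stmts):
  b = 1
  a = 0
  t = 1
  z = 1
  return 1
After constant-fold (5 stmts):
  b = 1
  a = 0
  t = 1
  z = 1
  return 1
After dead-code-elim (1 stmts):
  return 1
Evaluate:
  b = 1  =>  b = 1
  a = b * 0  =>  a = 0
  t = b + 0  =>  t = 1
  z = 3 - 2  =>  z = 1
  return z = 1

Answer: 1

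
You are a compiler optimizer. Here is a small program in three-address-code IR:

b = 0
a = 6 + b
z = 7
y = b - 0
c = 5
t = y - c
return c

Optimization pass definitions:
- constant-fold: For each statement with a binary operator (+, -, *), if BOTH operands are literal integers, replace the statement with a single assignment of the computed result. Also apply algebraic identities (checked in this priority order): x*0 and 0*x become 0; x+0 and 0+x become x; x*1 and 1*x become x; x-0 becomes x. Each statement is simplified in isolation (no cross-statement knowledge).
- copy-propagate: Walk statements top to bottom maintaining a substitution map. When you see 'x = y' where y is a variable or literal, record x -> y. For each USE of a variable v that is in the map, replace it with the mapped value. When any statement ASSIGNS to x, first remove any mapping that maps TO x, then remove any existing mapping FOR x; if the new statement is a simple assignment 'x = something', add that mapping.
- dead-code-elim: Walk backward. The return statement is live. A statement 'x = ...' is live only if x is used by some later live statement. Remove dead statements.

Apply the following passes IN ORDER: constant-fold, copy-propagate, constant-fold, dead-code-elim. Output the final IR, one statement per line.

Initial IR:
  b = 0
  a = 6 + b
  z = 7
  y = b - 0
  c = 5
  t = y - c
  return c
After constant-fold (7 stmts):
  b = 0
  a = 6 + b
  z = 7
  y = b
  c = 5
  t = y - c
  return c
After copy-propagate (7 stmts):
  b = 0
  a = 6 + 0
  z = 7
  y = 0
  c = 5
  t = 0 - 5
  return 5
After constant-fold (7 stmts):
  b = 0
  a = 6
  z = 7
  y = 0
  c = 5
  t = -5
  return 5
After dead-code-elim (1 stmts):
  return 5

Answer: return 5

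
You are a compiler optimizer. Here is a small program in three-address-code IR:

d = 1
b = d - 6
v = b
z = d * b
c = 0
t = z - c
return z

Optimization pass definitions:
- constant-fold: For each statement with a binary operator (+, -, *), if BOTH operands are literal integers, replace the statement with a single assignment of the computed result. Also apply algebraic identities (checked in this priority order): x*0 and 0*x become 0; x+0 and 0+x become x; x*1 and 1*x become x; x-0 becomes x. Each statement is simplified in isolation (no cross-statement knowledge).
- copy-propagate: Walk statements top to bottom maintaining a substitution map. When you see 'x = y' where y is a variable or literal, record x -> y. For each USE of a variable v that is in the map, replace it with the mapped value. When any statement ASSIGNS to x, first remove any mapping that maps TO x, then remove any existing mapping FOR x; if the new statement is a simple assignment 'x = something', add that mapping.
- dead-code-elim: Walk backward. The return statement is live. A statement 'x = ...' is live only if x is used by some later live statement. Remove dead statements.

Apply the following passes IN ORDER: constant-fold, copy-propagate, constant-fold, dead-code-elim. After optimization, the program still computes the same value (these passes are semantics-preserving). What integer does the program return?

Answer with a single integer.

Answer: -5

Derivation:
Initial IR:
  d = 1
  b = d - 6
  v = b
  z = d * b
  c = 0
  t = z - c
  return z
After constant-fold (7 stmts):
  d = 1
  b = d - 6
  v = b
  z = d * b
  c = 0
  t = z - c
  return z
After copy-propagate (7 stmts):
  d = 1
  b = 1 - 6
  v = b
  z = 1 * b
  c = 0
  t = z - 0
  return z
After constant-fold (7 stmts):
  d = 1
  b = -5
  v = b
  z = b
  c = 0
  t = z
  return z
After dead-code-elim (3 stmts):
  b = -5
  z = b
  return z
Evaluate:
  d = 1  =>  d = 1
  b = d - 6  =>  b = -5
  v = b  =>  v = -5
  z = d * b  =>  z = -5
  c = 0  =>  c = 0
  t = z - c  =>  t = -5
  return z = -5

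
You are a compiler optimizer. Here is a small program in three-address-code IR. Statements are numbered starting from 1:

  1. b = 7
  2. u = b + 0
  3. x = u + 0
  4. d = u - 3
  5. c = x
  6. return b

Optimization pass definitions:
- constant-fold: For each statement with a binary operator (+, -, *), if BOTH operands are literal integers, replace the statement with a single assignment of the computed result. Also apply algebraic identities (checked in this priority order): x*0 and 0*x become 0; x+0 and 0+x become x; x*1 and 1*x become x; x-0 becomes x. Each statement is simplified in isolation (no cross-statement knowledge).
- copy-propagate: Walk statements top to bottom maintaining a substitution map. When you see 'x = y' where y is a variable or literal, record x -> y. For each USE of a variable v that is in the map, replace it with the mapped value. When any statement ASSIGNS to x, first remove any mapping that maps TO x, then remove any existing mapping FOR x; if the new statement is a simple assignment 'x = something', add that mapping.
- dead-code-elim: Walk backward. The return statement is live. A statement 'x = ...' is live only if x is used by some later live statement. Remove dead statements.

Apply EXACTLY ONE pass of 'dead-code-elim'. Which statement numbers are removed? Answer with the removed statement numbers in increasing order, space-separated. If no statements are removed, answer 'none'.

Answer: 2 3 4 5

Derivation:
Backward liveness scan:
Stmt 1 'b = 7': KEEP (b is live); live-in = []
Stmt 2 'u = b + 0': DEAD (u not in live set ['b'])
Stmt 3 'x = u + 0': DEAD (x not in live set ['b'])
Stmt 4 'd = u - 3': DEAD (d not in live set ['b'])
Stmt 5 'c = x': DEAD (c not in live set ['b'])
Stmt 6 'return b': KEEP (return); live-in = ['b']
Removed statement numbers: [2, 3, 4, 5]
Surviving IR:
  b = 7
  return b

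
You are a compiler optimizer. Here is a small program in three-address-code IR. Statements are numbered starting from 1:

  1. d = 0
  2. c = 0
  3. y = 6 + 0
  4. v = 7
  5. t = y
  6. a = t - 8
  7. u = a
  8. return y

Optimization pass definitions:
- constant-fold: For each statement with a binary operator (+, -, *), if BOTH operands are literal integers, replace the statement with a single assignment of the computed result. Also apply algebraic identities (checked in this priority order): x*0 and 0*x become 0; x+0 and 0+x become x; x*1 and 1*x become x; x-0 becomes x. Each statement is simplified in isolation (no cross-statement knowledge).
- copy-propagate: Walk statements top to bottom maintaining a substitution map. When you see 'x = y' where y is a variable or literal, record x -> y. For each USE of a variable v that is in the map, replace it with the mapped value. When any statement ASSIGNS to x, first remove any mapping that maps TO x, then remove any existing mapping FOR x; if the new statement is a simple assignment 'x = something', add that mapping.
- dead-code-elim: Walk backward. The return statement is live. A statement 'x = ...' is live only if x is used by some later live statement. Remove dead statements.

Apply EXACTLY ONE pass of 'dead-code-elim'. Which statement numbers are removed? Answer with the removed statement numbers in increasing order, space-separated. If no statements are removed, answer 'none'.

Answer: 1 2 4 5 6 7

Derivation:
Backward liveness scan:
Stmt 1 'd = 0': DEAD (d not in live set [])
Stmt 2 'c = 0': DEAD (c not in live set [])
Stmt 3 'y = 6 + 0': KEEP (y is live); live-in = []
Stmt 4 'v = 7': DEAD (v not in live set ['y'])
Stmt 5 't = y': DEAD (t not in live set ['y'])
Stmt 6 'a = t - 8': DEAD (a not in live set ['y'])
Stmt 7 'u = a': DEAD (u not in live set ['y'])
Stmt 8 'return y': KEEP (return); live-in = ['y']
Removed statement numbers: [1, 2, 4, 5, 6, 7]
Surviving IR:
  y = 6 + 0
  return y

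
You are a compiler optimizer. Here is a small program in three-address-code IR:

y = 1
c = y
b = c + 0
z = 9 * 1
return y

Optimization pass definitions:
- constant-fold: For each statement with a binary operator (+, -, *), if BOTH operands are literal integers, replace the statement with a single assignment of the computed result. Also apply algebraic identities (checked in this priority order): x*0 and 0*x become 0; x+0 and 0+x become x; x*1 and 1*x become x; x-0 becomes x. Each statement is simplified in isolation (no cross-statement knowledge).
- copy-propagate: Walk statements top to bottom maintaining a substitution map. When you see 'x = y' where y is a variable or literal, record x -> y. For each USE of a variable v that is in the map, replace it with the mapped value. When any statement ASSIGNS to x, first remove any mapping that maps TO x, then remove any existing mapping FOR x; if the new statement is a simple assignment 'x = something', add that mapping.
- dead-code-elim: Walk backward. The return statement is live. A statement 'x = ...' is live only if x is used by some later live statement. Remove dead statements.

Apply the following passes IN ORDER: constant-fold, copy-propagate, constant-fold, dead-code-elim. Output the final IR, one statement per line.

Answer: return 1

Derivation:
Initial IR:
  y = 1
  c = y
  b = c + 0
  z = 9 * 1
  return y
After constant-fold (5 stmts):
  y = 1
  c = y
  b = c
  z = 9
  return y
After copy-propagate (5 stmts):
  y = 1
  c = 1
  b = 1
  z = 9
  return 1
After constant-fold (5 stmts):
  y = 1
  c = 1
  b = 1
  z = 9
  return 1
After dead-code-elim (1 stmts):
  return 1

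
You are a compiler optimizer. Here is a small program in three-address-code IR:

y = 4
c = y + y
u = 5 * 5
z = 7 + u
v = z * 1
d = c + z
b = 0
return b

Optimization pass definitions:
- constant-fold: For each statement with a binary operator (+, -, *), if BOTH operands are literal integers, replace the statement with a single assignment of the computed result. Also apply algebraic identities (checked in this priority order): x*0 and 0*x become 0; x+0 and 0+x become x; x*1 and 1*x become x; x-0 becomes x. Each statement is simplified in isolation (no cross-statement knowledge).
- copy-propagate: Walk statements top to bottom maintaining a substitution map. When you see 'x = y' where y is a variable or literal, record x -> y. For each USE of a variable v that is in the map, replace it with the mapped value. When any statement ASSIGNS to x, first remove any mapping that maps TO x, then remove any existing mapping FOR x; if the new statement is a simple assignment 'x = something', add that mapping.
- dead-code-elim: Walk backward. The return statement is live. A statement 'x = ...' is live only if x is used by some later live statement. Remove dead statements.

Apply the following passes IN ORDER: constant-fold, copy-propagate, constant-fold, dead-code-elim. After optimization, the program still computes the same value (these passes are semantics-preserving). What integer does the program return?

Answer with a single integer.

Answer: 0

Derivation:
Initial IR:
  y = 4
  c = y + y
  u = 5 * 5
  z = 7 + u
  v = z * 1
  d = c + z
  b = 0
  return b
After constant-fold (8 stmts):
  y = 4
  c = y + y
  u = 25
  z = 7 + u
  v = z
  d = c + z
  b = 0
  return b
After copy-propagate (8 stmts):
  y = 4
  c = 4 + 4
  u = 25
  z = 7 + 25
  v = z
  d = c + z
  b = 0
  return 0
After constant-fold (8 stmts):
  y = 4
  c = 8
  u = 25
  z = 32
  v = z
  d = c + z
  b = 0
  return 0
After dead-code-elim (1 stmts):
  return 0
Evaluate:
  y = 4  =>  y = 4
  c = y + y  =>  c = 8
  u = 5 * 5  =>  u = 25
  z = 7 + u  =>  z = 32
  v = z * 1  =>  v = 32
  d = c + z  =>  d = 40
  b = 0  =>  b = 0
  return b = 0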